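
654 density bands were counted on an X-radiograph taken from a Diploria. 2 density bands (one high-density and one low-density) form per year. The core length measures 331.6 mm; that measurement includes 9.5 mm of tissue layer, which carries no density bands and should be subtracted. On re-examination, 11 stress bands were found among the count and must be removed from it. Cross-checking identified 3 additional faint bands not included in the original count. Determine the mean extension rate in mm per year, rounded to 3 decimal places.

0.997 mm per year

After corrections the count is 654 − 11 + 3 = 646 density bands.
With 2 density bands per year, 646 / 2 = 323 years.
The growth record spans 331.6 − 9.5 = 322.1 mm.
Extension rate ≈ 322.1 / 323 = 0.997 mm per year.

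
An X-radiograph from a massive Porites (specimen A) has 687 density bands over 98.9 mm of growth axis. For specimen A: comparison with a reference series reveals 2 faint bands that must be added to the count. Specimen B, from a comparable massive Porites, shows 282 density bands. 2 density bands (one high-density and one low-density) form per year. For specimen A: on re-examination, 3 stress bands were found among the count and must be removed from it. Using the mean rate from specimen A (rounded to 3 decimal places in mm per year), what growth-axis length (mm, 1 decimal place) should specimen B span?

40.6 mm

Specimen A: true density band count = 687 − 3 + 2 = 686.
Specimen A: with 2 density bands per year, 686 / 2 = 343 years.
A: Extension rate ≈ 98.9 / 343 = 0.288 mm/year.
Specimen B: with 2 density bands per year, 282 / 2 = 141 years. For B, 0.288 mm/year × 141 years = 40.6 mm.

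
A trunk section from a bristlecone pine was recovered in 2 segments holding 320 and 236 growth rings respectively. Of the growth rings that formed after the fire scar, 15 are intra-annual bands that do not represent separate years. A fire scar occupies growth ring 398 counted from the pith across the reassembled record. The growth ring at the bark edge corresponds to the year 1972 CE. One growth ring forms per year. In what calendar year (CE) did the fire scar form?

1829 CE

Total growth rings = 320 + 236 = 556.
Between growth ring 398 and the bark edge there are 556 − 398 = 158 growth rings.
Excluding 15 false growth rings: 158 − 15 = 143.
1972 − 143 = 1829 CE.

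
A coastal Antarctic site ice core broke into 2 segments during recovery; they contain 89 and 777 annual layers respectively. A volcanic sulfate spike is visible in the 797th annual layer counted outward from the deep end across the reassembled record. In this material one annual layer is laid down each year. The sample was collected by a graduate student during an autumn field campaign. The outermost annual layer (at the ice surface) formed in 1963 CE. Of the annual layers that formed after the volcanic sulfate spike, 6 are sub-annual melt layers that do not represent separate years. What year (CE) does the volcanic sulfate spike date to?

1900 CE

Total annual layers = 89 + 777 = 866.
Between annual layer 797 and the ice surface there are 866 − 797 = 69 annual layers.
69 − 6 false = 63 true annual layers after the volcanic sulfate spike.
The annual layer at the ice surface is 1963 CE, so the volcanic sulfate spike dates to 1963 − 63 = 1900 CE.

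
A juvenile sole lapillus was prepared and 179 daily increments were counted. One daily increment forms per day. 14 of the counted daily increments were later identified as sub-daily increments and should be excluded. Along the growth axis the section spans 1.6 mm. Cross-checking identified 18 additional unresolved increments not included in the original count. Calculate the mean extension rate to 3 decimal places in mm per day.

Correcting the raw count gives 179 − 14 + 18 = 183 true daily increments.
Extension rate ≈ 1.6 / 183 = 0.009 mm per day.

0.009 mm per day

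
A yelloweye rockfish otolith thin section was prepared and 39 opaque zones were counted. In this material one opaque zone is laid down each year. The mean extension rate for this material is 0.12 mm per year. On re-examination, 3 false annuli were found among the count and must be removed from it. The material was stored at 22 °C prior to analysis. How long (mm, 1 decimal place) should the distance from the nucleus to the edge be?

Correcting the raw count gives 39 − 3 = 36 true opaque zones.
36 years at 0.12 mm/year gives 0.12 × 36 = 4.3 mm.

4.3 mm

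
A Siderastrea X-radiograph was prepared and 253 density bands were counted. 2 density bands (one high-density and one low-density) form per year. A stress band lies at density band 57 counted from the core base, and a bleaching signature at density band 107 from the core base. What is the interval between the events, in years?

Separation: 107 − 57 = 50 density bands.
With 2 density bands per year, 50 / 2 = 25 years.

25 years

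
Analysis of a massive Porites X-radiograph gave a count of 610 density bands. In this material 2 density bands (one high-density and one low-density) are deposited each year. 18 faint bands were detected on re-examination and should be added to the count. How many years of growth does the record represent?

314 yr

Adjusted count: 610 + 18 = 628 density bands.
Dividing by 2 density bands per year: 628 / 2 = 314 years.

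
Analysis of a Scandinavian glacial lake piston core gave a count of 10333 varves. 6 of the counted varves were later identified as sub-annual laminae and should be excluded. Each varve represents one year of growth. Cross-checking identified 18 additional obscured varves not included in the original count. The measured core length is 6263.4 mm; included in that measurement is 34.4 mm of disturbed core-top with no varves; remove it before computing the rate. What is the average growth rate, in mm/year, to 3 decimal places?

0.602 mm/year

Adjusted count: 10333 − 6 + 18 = 10345 varves.
Removing the 34.4 mm offcut leaves 6263.4 − 34.4 = 6229.0 mm.
Extension rate ≈ 6229.0 / 10345 = 0.602 mm/year.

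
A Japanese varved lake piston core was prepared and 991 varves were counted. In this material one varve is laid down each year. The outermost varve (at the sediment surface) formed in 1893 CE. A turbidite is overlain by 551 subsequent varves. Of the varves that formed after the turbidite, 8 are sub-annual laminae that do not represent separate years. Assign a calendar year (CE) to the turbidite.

There are 551 varves younger than the turbidite.
Excluding 8 false varves: 551 − 8 = 543.
Counting back 543 years from 1893 CE places the turbidite in 1893 − 543 = 1350 CE.

1350 CE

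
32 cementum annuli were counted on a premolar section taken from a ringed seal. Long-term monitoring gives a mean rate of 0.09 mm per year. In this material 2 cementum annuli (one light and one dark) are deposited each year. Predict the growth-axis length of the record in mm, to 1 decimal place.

1.4 mm

Dividing by 2 cementum annuli per year: 32 / 2 = 16 years.
Length ≈ 0.09 × 16 = 1.4 mm.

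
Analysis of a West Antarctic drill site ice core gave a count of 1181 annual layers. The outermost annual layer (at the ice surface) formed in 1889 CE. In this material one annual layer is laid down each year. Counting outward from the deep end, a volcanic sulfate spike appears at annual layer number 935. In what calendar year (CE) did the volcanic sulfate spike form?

1181 − 935 = 246 annual layers lie beyond the volcanic sulfate spike toward the ice surface.
Counting back 246 years from 1889 CE places the volcanic sulfate spike in 1889 − 246 = 1643 CE.

1643 CE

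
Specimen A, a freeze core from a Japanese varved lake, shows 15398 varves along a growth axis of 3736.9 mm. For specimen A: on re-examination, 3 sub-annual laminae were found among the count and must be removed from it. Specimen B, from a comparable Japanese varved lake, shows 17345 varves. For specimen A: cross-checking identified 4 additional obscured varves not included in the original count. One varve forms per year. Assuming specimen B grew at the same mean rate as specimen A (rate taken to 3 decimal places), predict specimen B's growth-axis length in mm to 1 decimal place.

4214.8 mm

Specimen A: adjusted count: 15398 − 3 + 4 = 15399 varves.
A: Mean rate = 3736.9 mm / 15399 years ≈ 0.243 mm/yr.
For B, 0.243 mm/year × 17345 years = 4214.8 mm.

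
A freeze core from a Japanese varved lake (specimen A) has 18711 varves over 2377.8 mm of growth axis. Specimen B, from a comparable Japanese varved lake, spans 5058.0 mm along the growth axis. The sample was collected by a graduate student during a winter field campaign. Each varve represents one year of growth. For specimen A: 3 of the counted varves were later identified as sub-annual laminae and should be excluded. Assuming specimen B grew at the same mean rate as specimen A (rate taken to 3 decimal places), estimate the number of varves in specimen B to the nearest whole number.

39827 varves

Specimen A: correcting the raw count gives 18711 − 3 = 18708 true varves.
A: Extension rate ≈ 2377.8 / 18708 = 0.127 mm/yr.
Specimen B: 5058.0 mm / 0.127 mm per year = 39826.77 years ≈ 39827 varves.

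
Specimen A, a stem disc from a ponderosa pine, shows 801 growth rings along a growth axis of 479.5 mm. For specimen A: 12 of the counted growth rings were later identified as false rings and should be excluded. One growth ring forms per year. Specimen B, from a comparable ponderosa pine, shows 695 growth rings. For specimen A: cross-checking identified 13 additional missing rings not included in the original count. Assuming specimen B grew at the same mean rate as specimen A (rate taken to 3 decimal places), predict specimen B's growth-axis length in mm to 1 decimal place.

Specimen A: after corrections the count is 801 − 12 + 13 = 802 growth rings.
A: Extension rate ≈ 479.5 / 802 = 0.598 mm per year.
For B, 0.598 mm/year × 695 years = 415.6 mm.

415.6 mm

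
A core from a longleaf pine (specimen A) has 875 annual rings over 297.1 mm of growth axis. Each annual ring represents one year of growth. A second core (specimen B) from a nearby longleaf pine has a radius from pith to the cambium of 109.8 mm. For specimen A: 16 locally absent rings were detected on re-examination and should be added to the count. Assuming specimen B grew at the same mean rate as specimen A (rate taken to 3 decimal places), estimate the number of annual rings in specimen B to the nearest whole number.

Specimen A: correcting the raw count gives 875 + 16 = 891 true annual rings.
A: Extension rate ≈ 297.1 / 891 = 0.333 mm/yr.
For B, 109.8 / 0.333 = 329.73 years ≈ 330 annual rings.

330 annual rings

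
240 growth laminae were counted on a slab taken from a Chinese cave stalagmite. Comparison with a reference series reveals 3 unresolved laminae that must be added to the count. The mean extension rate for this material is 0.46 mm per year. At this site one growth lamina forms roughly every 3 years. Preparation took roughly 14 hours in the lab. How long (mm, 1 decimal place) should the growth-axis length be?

After corrections the count is 240 + 3 = 243 growth laminae.
At 3 years per growth lamina, 243 × 3 = 729 years.
Length ≈ 0.46 × 729 = 335.3 mm.

335.3 mm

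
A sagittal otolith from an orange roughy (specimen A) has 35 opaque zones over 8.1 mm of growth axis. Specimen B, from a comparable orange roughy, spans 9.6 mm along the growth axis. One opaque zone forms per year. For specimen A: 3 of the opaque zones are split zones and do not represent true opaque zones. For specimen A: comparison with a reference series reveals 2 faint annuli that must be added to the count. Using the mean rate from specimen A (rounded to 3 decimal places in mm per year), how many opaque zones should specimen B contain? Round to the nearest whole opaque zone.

Specimen A: correcting the raw count gives 35 − 3 + 2 = 34 true opaque zones.
A: 8.1 mm over 34 years gives 8.1 / 34 ≈ 0.238 mm per year.
Specimen B: 9.6 mm / 0.238 mm per year = 40.34 years ≈ 40 opaque zones.

40 opaque zones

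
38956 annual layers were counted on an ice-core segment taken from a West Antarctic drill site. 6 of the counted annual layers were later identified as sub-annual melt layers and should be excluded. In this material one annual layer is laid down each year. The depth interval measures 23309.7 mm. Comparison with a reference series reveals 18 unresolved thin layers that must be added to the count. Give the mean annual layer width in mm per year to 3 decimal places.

0.598 mm per year

True annual layer count = 38956 − 6 + 18 = 38968.
Extension rate ≈ 23309.7 / 38968 = 0.598 mm per year.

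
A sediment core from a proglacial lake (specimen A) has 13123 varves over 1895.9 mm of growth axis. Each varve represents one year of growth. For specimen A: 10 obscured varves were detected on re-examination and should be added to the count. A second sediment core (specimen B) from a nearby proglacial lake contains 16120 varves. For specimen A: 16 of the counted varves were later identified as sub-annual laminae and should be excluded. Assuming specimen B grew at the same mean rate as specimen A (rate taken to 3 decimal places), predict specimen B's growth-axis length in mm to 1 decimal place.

Specimen A: adjusted count: 13123 − 16 + 10 = 13117 varves.
A: Mean rate = 1895.9 mm / 13117 years ≈ 0.145 mm per year.
Length of B = 0.145 × 16120 = 2337.4 mm.

2337.4 mm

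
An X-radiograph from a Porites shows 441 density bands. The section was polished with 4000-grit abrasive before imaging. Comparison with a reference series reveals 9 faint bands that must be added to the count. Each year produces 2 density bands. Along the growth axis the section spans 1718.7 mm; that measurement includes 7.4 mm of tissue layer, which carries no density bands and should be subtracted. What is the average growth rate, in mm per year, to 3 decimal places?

Adjusted count: 441 + 9 = 450 density bands.
With 2 density bands per year, 450 / 2 = 225 years.
The growth record spans 1718.7 − 7.4 = 1711.3 mm.
Mean rate = 1711.3 mm / 225 years ≈ 7.606 mm per year.

7.606 mm per year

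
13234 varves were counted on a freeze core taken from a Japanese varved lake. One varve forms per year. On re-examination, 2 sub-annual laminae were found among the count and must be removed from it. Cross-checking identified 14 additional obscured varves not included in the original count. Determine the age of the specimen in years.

13246 yr

After corrections the count is 13234 − 2 + 14 = 13246 varves.
At one varve per year, that is 13246 years.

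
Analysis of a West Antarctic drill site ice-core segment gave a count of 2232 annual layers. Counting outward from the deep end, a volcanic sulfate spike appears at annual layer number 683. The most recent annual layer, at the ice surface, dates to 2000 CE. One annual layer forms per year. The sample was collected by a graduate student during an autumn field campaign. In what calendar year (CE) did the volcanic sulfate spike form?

451 CE

Between annual layer 683 and the ice surface there are 2232 − 683 = 1549 annual layers.
Counting back 1549 years from 2000 CE places the volcanic sulfate spike in 2000 − 1549 = 451 CE.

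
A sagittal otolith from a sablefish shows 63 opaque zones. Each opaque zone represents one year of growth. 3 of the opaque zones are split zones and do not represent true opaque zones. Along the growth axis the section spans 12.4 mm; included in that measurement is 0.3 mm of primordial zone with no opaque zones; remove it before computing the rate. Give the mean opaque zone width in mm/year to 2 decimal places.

0.20 mm/year

True opaque zone count = 63 − 3 = 60.
The growth record spans 12.4 − 0.3 = 12.1 mm.
12.1 mm over 60 years gives 12.1 / 60 ≈ 0.20 mm/year.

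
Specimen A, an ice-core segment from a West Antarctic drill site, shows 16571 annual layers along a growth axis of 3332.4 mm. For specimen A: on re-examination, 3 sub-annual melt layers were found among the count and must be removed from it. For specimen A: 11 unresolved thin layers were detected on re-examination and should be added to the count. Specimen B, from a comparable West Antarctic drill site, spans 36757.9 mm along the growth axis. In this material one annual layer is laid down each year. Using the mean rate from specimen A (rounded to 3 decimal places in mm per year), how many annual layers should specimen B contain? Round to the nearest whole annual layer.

Specimen A: true annual layer count = 16571 − 3 + 11 = 16579.
A: Extension rate ≈ 3332.4 / 16579 = 0.201 mm/yr.
B spans 36757.9 / 0.201 = 182875.12 years ≈ 182875 annual layers.

182875 annual layers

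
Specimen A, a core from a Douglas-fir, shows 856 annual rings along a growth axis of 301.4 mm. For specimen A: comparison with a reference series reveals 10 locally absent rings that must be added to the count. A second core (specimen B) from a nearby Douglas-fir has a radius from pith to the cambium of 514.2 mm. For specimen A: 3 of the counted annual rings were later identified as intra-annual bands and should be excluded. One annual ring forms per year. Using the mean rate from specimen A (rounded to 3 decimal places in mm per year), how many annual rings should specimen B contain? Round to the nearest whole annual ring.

1473 annual rings

Specimen A: correcting the raw count gives 856 − 3 + 10 = 863 true annual rings.
A: 301.4 mm over 863 years gives 301.4 / 863 ≈ 0.349 mm/yr.
Specimen B: 514.2 mm / 0.349 mm per year = 1473.35 years ≈ 1473 annual rings.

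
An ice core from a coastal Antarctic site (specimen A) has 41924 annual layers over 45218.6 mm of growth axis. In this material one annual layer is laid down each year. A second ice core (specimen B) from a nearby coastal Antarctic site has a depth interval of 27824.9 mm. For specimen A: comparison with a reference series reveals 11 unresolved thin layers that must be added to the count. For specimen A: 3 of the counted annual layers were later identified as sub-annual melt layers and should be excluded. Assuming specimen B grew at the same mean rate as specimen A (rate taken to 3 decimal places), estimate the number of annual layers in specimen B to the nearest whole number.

25812 annual layers

Specimen A: adjusted count: 41924 − 3 + 11 = 41932 annual layers.
A: Extension rate ≈ 45218.6 / 41932 = 1.078 mm/yr.
B spans 27824.9 / 1.078 = 25811.60 years ≈ 25812 annual layers.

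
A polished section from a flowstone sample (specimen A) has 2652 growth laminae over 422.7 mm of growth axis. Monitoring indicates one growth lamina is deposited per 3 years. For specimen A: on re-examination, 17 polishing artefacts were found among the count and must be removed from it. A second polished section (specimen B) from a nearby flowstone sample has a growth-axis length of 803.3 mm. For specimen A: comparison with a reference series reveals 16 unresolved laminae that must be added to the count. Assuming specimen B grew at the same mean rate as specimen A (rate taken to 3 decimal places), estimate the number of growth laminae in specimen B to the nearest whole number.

Specimen A: after corrections the count is 2652 − 17 + 16 = 2651 growth laminae.
Specimen A: at 3 years per growth lamina, 2651 × 3 = 7953 years.
A: 422.7 mm over 7953 years gives 422.7 / 7953 ≈ 0.053 mm/year.
For B, 803.3 / 0.053 = 15156.60 years; at 3 years per growth lamina that is 15156.60 / 3 ≈ 5052 growth laminae.

5052 growth laminae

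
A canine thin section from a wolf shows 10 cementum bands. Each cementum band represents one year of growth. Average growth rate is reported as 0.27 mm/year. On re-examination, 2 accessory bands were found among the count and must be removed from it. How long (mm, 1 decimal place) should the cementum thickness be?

True cementum band count = 10 − 2 = 8.
8 years at 0.27 mm/year gives 0.27 × 8 = 2.2 mm.

2.2 mm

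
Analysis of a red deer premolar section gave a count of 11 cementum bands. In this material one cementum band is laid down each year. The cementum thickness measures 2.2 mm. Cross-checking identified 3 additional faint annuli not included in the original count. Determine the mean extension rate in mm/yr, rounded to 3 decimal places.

True cementum band count = 11 + 3 = 14.
Extension rate ≈ 2.2 / 14 = 0.157 mm/yr.

0.157 mm/yr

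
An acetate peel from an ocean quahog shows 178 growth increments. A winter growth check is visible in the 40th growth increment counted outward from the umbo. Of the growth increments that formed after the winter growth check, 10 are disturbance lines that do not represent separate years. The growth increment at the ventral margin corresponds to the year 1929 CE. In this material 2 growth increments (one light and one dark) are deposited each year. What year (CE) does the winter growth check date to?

1865 CE

Between growth increment 40 and the ventral margin there are 178 − 40 = 138 growth increments.
Removing the 10 false growth increments leaves 138 − 10 = 128 true growth increments beyond the winter growth check.
128 growth increments at 2 per year is 128 / 2 = 64 years.
Counting back 64 years from 1929 CE places the winter growth check in 1929 − 64 = 1865 CE.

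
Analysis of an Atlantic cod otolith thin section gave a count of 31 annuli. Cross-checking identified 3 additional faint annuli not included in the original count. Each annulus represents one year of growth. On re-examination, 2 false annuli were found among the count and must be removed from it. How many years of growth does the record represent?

32 years

Correcting the raw count gives 31 − 2 + 3 = 32 true annuli.
One annulus per year makes the duration 32 years.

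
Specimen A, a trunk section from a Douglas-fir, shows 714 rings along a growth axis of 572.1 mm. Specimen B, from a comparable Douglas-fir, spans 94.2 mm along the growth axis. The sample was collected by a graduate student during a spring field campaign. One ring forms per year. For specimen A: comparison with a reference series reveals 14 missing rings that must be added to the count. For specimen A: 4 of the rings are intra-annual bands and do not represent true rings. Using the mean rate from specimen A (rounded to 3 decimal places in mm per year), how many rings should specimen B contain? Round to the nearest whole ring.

119 rings

Specimen A: correcting the raw count gives 714 − 4 + 14 = 724 true rings.
A: Extension rate ≈ 572.1 / 724 = 0.790 mm/yr.
B spans 94.2 / 0.790 = 119.24 years ≈ 119 rings.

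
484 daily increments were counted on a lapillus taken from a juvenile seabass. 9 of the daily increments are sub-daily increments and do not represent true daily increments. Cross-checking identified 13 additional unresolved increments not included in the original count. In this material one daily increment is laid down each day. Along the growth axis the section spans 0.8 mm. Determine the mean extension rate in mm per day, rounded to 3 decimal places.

Correcting the raw count gives 484 − 9 + 13 = 488 true daily increments.
Extension rate ≈ 0.8 / 488 = 0.002 mm per day.

0.002 mm per day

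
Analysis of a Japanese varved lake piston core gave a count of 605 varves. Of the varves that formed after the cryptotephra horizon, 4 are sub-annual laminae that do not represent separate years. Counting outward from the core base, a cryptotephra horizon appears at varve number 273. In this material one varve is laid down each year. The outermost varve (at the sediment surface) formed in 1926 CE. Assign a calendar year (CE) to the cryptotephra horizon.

The cryptotephra horizon sits at varve 273 from the core base, so 605 − 273 = 332 varves formed after it.
Excluding 4 false varves: 332 − 4 = 328.
Counting back 328 years from 1926 CE places the cryptotephra horizon in 1926 − 328 = 1598 CE.

1598 CE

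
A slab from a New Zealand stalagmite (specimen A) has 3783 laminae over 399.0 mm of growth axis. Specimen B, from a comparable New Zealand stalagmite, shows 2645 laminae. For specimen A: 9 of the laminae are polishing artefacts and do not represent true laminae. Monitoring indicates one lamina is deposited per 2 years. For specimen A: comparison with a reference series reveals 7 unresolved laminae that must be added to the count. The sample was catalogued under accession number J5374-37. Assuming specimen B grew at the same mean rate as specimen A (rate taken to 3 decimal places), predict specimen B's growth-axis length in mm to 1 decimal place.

280.4 mm

Specimen A: correcting the raw count gives 3783 − 9 + 7 = 3781 true laminae.
Specimen A: multiplying by 2 years per lamina: 3781 × 2 = 7562 years.
A: Extension rate ≈ 399.0 / 7562 = 0.053 mm/year.
Specimen B: multiplying by 2 years per lamina: 2645 × 2 = 5290 years. B's length ≈ 0.053 × 5290 = 280.4 mm.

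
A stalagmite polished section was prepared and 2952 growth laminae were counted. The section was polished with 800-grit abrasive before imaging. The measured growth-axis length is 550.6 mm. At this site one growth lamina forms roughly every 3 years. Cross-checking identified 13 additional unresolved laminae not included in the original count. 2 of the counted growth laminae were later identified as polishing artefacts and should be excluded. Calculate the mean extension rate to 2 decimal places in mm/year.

0.06 mm/year

True growth lamina count = 2952 − 2 + 13 = 2963.
At 3 years per growth lamina, 2963 × 3 = 8889 years.
Extension rate ≈ 550.6 / 8889 = 0.06 mm/year.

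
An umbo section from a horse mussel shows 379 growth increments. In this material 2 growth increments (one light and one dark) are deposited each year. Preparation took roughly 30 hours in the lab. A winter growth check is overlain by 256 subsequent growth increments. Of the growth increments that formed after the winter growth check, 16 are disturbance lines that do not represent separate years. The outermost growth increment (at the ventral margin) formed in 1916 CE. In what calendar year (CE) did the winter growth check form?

1796 CE

There are 256 growth increments younger than the winter growth check.
Excluding 16 false growth increments: 256 − 16 = 240.
240 growth increments at 2 per year is 240 / 2 = 120 years.
1916 − 120 = 1796 CE.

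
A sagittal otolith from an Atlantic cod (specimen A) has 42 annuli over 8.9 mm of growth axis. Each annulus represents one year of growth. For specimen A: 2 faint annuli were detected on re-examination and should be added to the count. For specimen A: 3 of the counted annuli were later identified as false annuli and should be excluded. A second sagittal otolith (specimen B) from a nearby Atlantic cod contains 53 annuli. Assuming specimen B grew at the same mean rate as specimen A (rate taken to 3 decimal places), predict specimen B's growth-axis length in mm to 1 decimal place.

11.5 mm

Specimen A: true annulus count = 42 − 3 + 2 = 41.
A: Extension rate ≈ 8.9 / 41 = 0.217 mm/yr.
For B, 0.217 mm/year × 53 years = 11.5 mm.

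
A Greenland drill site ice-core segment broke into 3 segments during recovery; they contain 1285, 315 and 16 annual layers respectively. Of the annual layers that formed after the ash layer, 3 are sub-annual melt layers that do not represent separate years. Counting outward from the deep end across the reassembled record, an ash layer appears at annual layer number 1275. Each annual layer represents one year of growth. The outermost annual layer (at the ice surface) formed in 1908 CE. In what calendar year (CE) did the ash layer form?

Total annual layers = 1285 + 315 + 16 = 1616.
The ash layer sits at annual layer 1275 from the deep end, so 1616 − 1275 = 341 annual layers formed after it.
Excluding 3 false annual layers: 341 − 3 = 338.
Counting back 338 years from 1908 CE places the ash layer in 1908 − 338 = 1570 CE.

1570 CE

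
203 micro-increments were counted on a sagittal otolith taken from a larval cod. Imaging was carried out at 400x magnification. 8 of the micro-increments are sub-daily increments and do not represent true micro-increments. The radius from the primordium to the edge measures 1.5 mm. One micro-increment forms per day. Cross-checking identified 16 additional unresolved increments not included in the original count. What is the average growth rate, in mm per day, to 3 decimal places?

0.007 mm per day

True micro-increment count = 203 − 8 + 16 = 211.
Extension rate ≈ 1.5 / 211 = 0.007 mm per day.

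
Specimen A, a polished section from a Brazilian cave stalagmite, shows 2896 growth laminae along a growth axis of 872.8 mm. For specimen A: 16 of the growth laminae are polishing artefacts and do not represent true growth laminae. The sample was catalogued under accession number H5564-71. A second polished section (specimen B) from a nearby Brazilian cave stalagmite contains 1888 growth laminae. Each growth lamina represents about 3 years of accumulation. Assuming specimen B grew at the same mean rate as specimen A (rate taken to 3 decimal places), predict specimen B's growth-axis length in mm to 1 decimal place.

572.1 mm

Specimen A: correcting the raw count gives 2896 − 16 = 2880 true growth laminae.
Specimen A: 2880 growth laminae at 3 years each span 2880 × 3 = 8640 years.
A: Extension rate ≈ 872.8 / 8640 = 0.101 mm per year.
Specimen B: 1888 growth laminae at 3 years each span 1888 × 3 = 5664 years. Length of B = 0.101 × 5664 = 572.1 mm.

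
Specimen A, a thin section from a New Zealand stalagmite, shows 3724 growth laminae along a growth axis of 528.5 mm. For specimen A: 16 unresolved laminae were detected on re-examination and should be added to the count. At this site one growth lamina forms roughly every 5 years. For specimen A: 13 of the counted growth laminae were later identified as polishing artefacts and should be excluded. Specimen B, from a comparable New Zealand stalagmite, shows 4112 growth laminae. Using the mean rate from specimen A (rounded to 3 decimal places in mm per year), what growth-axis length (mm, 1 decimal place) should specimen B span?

Specimen A: correcting the raw count gives 3724 − 13 + 16 = 3727 true growth laminae.
Specimen A: at 5 years per growth lamina, 3727 × 5 = 18635 years.
A: Mean rate = 528.5 mm / 18635 years ≈ 0.028 mm per year.
Specimen B: 4112 growth laminae at 5 years each span 4112 × 5 = 20560 years. Length of B = 0.028 × 20560 = 575.7 mm.

575.7 mm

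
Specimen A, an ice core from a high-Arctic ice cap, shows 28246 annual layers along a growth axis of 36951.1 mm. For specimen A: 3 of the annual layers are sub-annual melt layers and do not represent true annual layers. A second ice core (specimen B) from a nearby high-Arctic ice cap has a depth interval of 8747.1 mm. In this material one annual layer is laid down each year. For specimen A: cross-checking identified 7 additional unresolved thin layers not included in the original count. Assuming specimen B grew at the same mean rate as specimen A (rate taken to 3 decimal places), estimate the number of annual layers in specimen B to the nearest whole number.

6687 annual layers

Specimen A: true annual layer count = 28246 − 3 + 7 = 28250.
A: Extension rate ≈ 36951.1 / 28250 = 1.308 mm/yr.
For B, 8747.1 / 1.308 = 6687.39 years ≈ 6687 annual layers.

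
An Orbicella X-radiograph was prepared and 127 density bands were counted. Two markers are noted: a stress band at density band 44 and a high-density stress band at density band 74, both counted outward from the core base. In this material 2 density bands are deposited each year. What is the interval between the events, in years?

15 yr

Separation: 74 − 44 = 30 density bands.
Dividing by 2 density bands per year: 30 / 2 = 15 years.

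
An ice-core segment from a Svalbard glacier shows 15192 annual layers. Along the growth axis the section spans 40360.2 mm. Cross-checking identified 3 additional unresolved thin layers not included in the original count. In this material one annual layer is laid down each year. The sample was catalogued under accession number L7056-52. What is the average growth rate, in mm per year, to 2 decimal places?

2.66 mm per year

Correcting the raw count gives 15192 + 3 = 15195 true annual layers.
Extension rate ≈ 40360.2 / 15195 = 2.66 mm per year.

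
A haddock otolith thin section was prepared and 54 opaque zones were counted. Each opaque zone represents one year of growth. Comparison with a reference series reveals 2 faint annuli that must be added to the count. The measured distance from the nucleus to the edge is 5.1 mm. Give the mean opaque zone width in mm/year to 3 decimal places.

0.091 mm/year

True opaque zone count = 54 + 2 = 56.
5.1 mm over 56 years gives 5.1 / 56 ≈ 0.091 mm/year.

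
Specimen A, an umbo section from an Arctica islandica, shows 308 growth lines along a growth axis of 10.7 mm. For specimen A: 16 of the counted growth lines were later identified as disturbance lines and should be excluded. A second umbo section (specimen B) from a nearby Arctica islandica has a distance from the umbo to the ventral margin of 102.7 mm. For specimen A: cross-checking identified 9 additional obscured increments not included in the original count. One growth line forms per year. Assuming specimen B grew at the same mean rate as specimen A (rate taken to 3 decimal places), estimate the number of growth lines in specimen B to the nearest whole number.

2853 growth lines

Specimen A: after corrections the count is 308 − 16 + 9 = 301 growth lines.
A: 10.7 mm over 301 years gives 10.7 / 301 ≈ 0.036 mm/yr.
Specimen B: 102.7 mm / 0.036 mm per year = 2852.78 years ≈ 2853 growth lines.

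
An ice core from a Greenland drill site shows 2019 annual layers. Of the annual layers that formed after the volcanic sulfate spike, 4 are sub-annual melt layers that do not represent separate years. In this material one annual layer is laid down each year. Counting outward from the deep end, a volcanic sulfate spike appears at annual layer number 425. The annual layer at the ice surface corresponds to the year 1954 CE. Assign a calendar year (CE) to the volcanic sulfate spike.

364 CE

Between annual layer 425 and the ice surface there are 2019 − 425 = 1594 annual layers.
Excluding 4 false annual layers: 1594 − 4 = 1590.
The annual layer at the ice surface is 1954 CE, so the volcanic sulfate spike dates to 1954 − 1590 = 364 CE.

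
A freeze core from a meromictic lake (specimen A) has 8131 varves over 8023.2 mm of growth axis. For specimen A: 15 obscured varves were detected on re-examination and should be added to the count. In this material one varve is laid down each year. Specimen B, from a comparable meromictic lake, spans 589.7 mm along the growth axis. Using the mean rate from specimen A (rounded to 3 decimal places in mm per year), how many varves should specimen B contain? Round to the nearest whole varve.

Specimen A: adjusted count: 8131 + 15 = 8146 varves.
A: Mean rate = 8023.2 mm / 8146 years ≈ 0.985 mm/year.
For B, 589.7 / 0.985 = 598.68 years ≈ 599 varves.

599 varves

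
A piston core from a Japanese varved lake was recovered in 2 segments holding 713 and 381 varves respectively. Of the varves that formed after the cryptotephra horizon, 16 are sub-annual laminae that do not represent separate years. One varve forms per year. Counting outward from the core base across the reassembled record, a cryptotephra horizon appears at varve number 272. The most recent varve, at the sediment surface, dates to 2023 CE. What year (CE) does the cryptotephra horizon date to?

Total varves = 713 + 381 = 1094.
The cryptotephra horizon sits at varve 272 from the core base, so 1094 − 272 = 822 varves formed after it.
Removing the 16 false varves leaves 822 − 16 = 806 true varves beyond the cryptotephra horizon.
The varve at the sediment surface is 2023 CE, so the cryptotephra horizon dates to 2023 − 806 = 1217 CE.

1217 CE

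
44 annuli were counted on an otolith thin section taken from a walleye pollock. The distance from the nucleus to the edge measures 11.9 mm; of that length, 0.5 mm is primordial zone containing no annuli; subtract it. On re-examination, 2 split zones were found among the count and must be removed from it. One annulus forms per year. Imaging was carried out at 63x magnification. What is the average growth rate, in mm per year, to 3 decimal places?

Adjusted count: 44 − 2 = 42 annuli.
Removing the 0.5 mm offcut leaves 11.9 − 0.5 = 11.4 mm.
Mean rate = 11.4 mm / 42 years ≈ 0.271 mm per year.

0.271 mm per year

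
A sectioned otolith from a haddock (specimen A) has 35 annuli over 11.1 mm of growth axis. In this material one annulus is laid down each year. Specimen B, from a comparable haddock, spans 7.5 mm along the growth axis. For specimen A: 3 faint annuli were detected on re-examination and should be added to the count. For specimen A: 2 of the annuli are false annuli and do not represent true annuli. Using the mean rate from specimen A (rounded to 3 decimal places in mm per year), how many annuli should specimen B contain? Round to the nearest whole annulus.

24 annuli

Specimen A: after corrections the count is 35 − 2 + 3 = 36 annuli.
A: Extension rate ≈ 11.1 / 36 = 0.308 mm/yr.
For B, 7.5 / 0.308 = 24.35 years ≈ 24 annuli.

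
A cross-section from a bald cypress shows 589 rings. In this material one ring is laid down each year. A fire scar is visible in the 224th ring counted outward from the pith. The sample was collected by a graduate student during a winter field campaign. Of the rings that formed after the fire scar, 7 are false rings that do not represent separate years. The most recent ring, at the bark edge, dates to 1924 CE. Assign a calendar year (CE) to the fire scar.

1566 CE

589 − 224 = 365 rings lie beyond the fire scar toward the bark edge.
Removing the 7 false rings leaves 365 − 7 = 358 true rings beyond the fire scar.
The ring at the bark edge is 1924 CE, so the fire scar dates to 1924 − 358 = 1566 CE.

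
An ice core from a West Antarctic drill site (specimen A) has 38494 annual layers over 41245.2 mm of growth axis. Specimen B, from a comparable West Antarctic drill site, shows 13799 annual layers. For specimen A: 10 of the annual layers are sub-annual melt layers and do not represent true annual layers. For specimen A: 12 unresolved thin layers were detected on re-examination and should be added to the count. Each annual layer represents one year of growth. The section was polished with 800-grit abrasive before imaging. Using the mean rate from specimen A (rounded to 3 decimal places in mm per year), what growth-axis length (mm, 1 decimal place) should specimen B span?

Specimen A: after corrections the count is 38494 − 10 + 12 = 38496 annual layers.
A: Mean rate = 41245.2 mm / 38496 years ≈ 1.071 mm/year.
B's length ≈ 1.071 × 13799 = 14778.7 mm.

14778.7 mm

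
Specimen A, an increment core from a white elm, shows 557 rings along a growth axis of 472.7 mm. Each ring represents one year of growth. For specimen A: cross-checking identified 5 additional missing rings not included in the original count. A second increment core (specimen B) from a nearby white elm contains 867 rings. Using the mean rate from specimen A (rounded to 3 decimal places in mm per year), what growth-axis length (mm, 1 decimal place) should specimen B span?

729.1 mm

Specimen A: after corrections the count is 557 + 5 = 562 rings.
A: 472.7 mm over 562 years gives 472.7 / 562 ≈ 0.841 mm/year.
For B, 0.841 mm/year × 867 years = 729.1 mm.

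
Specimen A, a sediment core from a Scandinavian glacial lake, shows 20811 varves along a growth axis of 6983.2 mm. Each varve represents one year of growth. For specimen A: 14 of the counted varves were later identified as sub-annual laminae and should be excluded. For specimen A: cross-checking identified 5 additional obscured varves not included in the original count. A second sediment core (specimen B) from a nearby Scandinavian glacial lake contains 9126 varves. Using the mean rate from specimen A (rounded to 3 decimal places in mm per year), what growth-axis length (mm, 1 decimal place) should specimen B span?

3066.3 mm

Specimen A: adjusted count: 20811 − 14 + 5 = 20802 varves.
A: Extension rate ≈ 6983.2 / 20802 = 0.336 mm per year.
B's length ≈ 0.336 × 9126 = 3066.3 mm.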